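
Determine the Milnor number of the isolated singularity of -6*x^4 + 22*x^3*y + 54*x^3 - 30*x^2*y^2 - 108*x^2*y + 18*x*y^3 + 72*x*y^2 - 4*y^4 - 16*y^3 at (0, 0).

7

The Hessian of f at 0 has rank 0. Corank 2; j^3 = 2*(3*x - 2*y)^3 is a perfect cube, so E-series; the 4-jet and mu = 7 give E_7.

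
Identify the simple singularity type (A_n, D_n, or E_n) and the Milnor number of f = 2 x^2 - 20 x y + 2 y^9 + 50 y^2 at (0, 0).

Type A_{8}, Milnor number mu = 8.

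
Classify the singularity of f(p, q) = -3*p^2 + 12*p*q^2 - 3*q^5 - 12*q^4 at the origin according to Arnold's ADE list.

A_4

The Hessian of f at 0 has rank 1. Corank 1: A-series; mu = 4 gives A_4.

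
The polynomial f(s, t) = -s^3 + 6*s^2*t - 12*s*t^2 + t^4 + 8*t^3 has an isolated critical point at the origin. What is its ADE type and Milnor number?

Type E_{6}, Milnor number mu = 6.

The Hessian of f at 0 is [[0, 0], [0, 0]] with rank 0, so corank 2. A Groebner basis of the Jacobian ideal J(f) in C{s,t} is {t^3, s^2 - 4*s*t + 4*t^2}; counting standard monomials gives mu = 6. Corank 2; j^3 = -(s - 2*t)^3 is a perfect cube, so E-series; the 4-jet and mu = 6 give E_6.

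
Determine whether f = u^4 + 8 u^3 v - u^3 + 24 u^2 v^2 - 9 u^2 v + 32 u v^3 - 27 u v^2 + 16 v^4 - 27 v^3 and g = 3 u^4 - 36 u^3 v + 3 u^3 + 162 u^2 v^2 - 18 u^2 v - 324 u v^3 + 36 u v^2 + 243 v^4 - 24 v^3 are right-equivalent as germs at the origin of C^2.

Yes.

The Hessian of f at 0 has rank 0. Corank 2; j^3 = -(u + 3*v)^3 is a perfect cube, so E-series; the 4-jet and mu = 6 give E_6. The Hessian of g at 0 has rank 0. Corank 2; j^3 = 3*(u - 2*v)^3 is a perfect cube, so E-series; the 4-jet and mu = 6 give E_6. Both have type E_6, hence right-equivalent.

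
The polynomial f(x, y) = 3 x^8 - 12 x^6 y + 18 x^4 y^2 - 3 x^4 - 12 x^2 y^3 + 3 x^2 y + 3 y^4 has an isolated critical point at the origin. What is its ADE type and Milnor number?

The Hessian of f at 0 is [[0, 0], [0, 0]] with rank 0, so corank 2. A Groebner basis of the Jacobian ideal J(f) in C{x,y} is {x^3, x^2/4 + y^3, x*y}; counting standard monomials gives mu = 5. Corank 2; j^3 = 3*x^2*y has shape L^2 M (L != M), so D-series; mu = 5 gives D_5.

Type D_5, Milnor number mu = 5.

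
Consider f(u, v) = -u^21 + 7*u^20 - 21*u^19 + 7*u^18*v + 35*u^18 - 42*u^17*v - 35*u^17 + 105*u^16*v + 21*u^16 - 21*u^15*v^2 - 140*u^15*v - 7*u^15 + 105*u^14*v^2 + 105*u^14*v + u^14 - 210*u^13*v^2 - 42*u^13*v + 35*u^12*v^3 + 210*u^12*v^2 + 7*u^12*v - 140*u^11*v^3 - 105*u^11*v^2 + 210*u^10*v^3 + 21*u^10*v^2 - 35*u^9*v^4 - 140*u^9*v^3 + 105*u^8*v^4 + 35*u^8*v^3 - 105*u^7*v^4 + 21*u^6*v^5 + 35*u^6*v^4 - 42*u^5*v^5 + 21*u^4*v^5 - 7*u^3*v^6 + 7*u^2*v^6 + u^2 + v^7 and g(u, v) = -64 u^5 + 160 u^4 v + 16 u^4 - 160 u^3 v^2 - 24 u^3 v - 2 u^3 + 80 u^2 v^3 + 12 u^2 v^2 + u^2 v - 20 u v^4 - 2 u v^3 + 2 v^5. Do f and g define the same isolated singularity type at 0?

The Hessian of f at 0 has rank 1. Corank 1: A-series; mu = 6 gives A_6. The Hessian of g at 0 has rank 0. Corank 2; j^3 = -u^2*(2*u - v) has shape L^2 M (L != M), so D-series; mu = 6 gives D_6. f is A_6 but g is D_6, hence not right-equivalent.

No.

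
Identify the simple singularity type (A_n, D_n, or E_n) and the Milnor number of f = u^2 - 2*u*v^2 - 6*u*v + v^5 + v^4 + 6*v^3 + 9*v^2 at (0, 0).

The Hessian of f at 0 is [[2, -6], [-6, 18]] with rank 1, so corank 1. A Groebner basis of the Jacobian ideal J(f) in C{u,v} is {u^2 - 6*u*v + 9*u - 27*v, -u + v^2 + 3*v}; counting standard monomials gives mu = 4. Corank 1: A-series; mu = 4 gives A_4.

Type A4, Milnor number mu = 4.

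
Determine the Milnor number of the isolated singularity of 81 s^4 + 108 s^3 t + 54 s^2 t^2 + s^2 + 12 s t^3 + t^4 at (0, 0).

The Hessian of f at 0 has rank 1. Corank 1: A-series; mu = 3 gives A_3.

3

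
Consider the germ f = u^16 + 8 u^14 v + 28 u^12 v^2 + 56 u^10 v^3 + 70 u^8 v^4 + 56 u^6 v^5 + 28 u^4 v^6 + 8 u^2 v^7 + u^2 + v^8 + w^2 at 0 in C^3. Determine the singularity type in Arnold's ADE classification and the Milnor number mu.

Type A_7, Milnor number mu = 7.

The Hessian of f at 0 is [[2, 0, 0], [0, 0, 0], [0, 0, 2]] with rank 2, so corank 1. A Groebner basis of the Jacobian ideal J(f) in C{u,v,w} is {v^7, u, w}; counting standard monomials gives mu = 7. Corank 1: A-series; mu = 7 gives A_7.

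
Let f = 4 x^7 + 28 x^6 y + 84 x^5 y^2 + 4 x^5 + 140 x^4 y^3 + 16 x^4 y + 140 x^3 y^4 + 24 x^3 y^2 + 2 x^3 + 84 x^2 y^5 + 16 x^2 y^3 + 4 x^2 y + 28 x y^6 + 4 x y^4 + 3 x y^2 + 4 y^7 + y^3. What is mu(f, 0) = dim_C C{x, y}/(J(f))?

The Hessian of f at 0 has rank 0. Corank 2; j^3 = (x + y)*(2*x^2 + 2*x*y + y^2) splits into three distinct lines over C (the quadratic factor has nonzero discriminant), so D_4.

4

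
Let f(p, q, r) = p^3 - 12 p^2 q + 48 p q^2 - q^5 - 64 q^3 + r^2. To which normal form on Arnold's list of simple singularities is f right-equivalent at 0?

E_8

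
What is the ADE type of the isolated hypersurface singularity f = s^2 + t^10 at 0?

A9

The Hessian of f at 0 has rank 1. Corank 1: A-series; mu = 9 gives A_9.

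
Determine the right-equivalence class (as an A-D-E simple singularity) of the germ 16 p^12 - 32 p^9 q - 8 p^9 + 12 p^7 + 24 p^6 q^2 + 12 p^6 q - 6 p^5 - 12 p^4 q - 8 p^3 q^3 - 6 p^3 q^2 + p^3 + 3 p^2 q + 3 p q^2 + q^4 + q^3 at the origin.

The Hessian of f at 0 has rank 0. Corank 2; j^3 = (p + q)^3 is a perfect cube, so E-series; the 4-jet and mu = 6 give E_6.

E_6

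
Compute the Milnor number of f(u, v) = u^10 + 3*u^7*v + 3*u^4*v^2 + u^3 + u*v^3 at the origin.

7

The Hessian of f at 0 has rank 0. Corank 2; j^3 = u^3 is a perfect cube, so E-series; the 4-jet and mu = 7 give E_7.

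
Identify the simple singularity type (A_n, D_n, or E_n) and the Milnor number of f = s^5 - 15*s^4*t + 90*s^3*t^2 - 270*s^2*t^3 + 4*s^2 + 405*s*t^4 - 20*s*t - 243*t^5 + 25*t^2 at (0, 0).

The Hessian of f at 0 has rank 1. Corank 1: A-series; mu = 4 gives A_4.

Type A_{4}, Milnor number mu = 4.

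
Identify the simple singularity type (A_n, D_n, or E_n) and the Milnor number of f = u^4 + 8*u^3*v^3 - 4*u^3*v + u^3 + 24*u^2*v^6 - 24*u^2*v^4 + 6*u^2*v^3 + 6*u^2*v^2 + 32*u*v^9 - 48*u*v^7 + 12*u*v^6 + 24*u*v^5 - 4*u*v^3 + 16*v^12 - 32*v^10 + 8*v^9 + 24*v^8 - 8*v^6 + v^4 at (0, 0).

Type E_{6}, Milnor number mu = 6.

The Hessian of f at 0 has rank 0. Corank 2; j^3 = u^3 is a perfect cube, so E-series; the 4-jet and mu = 6 give E_6.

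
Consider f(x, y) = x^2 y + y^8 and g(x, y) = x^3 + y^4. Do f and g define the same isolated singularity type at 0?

No.

The Hessian of f at 0 is [[0, 0], [0, 0]] with rank 0, so corank 2. A Groebner basis of the Jacobian ideal J(f) in C{x,y} is {x^2/8 + y^7, x^3, x*y}; counting standard monomials gives mu = 9. Corank 2; j^3 = x^2*y has shape L^2 M (L != M), so D-series; mu = 9 gives D_9. The Hessian of g at 0 is [[0, 0], [0, 0]] with rank 0, so corank 2. A Groebner basis of the Jacobian ideal J(g) in C{x,y} is {y^3, x^2}; counting standard monomials gives mu = 6. Corank 2; j^3 = x^3 is a perfect cube, so E-series; the 4-jet and mu = 6 give E_6. f is D_9 but g is E_6, hence not right-equivalent.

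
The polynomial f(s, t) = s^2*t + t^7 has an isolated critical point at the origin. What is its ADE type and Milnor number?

The Hessian of f at 0 has rank 0. Corank 2; j^3 = s^2*t has shape L^2 M (L != M), so D-series; mu = 8 gives D_8.

Type D8, Milnor number mu = 8.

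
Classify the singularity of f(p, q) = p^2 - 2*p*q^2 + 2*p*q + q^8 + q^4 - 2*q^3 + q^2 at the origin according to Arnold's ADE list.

A7

The Hessian of f at 0 has rank 1. Corank 1: A-series; mu = 7 gives A_7.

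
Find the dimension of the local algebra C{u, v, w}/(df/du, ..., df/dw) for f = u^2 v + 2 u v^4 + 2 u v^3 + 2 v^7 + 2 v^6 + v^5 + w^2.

The Hessian of f at 0 has rank 1. Corank 2; j^3 = u^2*v has shape L^2 M (L != M), so D-series; mu = 8 gives D_8.

8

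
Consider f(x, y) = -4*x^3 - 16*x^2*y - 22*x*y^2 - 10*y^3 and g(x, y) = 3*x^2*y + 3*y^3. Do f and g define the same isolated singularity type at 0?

The Hessian of f at 0 has rank 0. Corank 2; j^3 = -2*(x + y)*(2*x^2 + 6*x*y + 5*y^2) splits into three distinct lines over C (the quadratic factor has nonzero discriminant), so D_4. The Hessian of g at 0 has rank 0. Corank 2; j^3 = 3*y*(x^2 + y^2) splits into three distinct lines over C (the quadratic factor has nonzero discriminant), so D_4. Both have type D_4, hence right-equivalent.

Yes.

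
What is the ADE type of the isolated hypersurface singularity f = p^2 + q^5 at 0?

A_{4}

The Hessian of f at 0 is [[2, 0], [0, 0]] with rank 1, so corank 1. A Groebner basis of the Jacobian ideal J(f) in C{p,q} is {q^4, p}; counting standard monomials gives mu = 4. Corank 1: A-series; mu = 4 gives A_4.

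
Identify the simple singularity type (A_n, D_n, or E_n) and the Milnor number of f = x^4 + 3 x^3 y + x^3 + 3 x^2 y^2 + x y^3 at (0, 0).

The Hessian of f at 0 is [[0, 0], [0, 0]] with rank 0, so corank 2. A Groebner basis of the Jacobian ideal J(f) in C{x,y} is {3*x^2 + y^4 + y^3, x^3, x^2*y - x^2 - y^3/3, 2*x^2 + x*y^2 + 2*y^3/3}; counting standard monomials gives mu = 7. Corank 2; j^3 = x^3 is a perfect cube, so E-series; the 4-jet and mu = 7 give E_7.

Type E_7, Milnor number mu = 7.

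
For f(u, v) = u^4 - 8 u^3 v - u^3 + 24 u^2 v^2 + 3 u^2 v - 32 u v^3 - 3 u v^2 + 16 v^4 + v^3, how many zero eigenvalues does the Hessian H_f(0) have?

Hessian at 0 has rank 0.

2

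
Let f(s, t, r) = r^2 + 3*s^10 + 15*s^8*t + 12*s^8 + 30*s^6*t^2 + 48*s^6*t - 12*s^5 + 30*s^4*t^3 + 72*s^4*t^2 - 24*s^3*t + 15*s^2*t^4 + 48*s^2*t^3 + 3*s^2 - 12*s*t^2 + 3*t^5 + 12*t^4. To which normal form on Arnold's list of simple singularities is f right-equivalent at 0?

A4

The Hessian of f at 0 has rank 2. Corank 1: A-series; mu = 4 gives A_4.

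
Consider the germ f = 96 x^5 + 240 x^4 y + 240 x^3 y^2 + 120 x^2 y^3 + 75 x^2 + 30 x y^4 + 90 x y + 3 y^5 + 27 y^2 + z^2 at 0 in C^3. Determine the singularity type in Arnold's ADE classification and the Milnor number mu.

The Hessian of f at 0 has rank 2. Corank 1: A-series; mu = 4 gives A_4.

Type A_{4}, Milnor number mu = 4.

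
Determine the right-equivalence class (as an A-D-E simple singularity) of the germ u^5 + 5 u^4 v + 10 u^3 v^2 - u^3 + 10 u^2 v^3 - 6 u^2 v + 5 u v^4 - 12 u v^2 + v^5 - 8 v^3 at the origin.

The Hessian of f at 0 is [[0, 0], [0, 0]] with rank 0, so corank 2. A Groebner basis of the Jacobian ideal J(f) in C{u,v} is {v^5, u*v^3 + 7*v^4/4, u^2 + 4*u*v + 4*v^2}; counting standard monomials gives mu = 8. Corank 2; j^3 = -(u + 2*v)^3 is a perfect cube, so E-series; the 5-jet and mu = 8 give E_8.

E8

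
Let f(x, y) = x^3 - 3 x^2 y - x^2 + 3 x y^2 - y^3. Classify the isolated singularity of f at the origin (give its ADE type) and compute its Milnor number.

Type A2, Milnor number mu = 2.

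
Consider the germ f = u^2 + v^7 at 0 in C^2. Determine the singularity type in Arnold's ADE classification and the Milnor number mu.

Type A6, Milnor number mu = 6.

The Hessian of f at 0 has rank 1. Corank 1: A-series; mu = 6 gives A_6.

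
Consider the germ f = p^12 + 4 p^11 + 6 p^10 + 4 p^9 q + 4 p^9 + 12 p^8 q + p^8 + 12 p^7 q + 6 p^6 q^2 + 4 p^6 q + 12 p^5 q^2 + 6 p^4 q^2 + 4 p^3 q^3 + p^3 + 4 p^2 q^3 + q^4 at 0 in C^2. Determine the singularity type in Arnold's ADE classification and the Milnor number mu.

Type E6, Milnor number mu = 6.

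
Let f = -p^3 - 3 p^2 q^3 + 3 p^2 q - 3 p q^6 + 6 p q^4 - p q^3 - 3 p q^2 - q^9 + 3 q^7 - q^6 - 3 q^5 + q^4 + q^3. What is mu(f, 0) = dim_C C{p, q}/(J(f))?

7

The Hessian of f at 0 is [[0, 0], [0, 0]] with rank 0, so corank 2. A Groebner basis of the Jacobian ideal J(f) in C{p,q} is {p^3 - 3*p^2*q - 6*p^2 + 12*p*q - 6*q^2, 3*p^2 + p*q^2 - 6*p*q + 3*q^2, 3*p^2 - 6*p*q + q^3 + 3*q^2}; counting standard monomials gives mu = 7. Corank 2; j^3 = -(p - q)^3 is a perfect cube, so E-series; the 4-jet and mu = 7 give E_7.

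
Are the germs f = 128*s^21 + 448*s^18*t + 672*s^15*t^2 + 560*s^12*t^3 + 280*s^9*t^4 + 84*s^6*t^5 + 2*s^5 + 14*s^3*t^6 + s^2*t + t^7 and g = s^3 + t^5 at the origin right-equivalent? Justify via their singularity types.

No.

The Hessian of f at 0 is [[0, 0], [0, 0]] with rank 0, so corank 2. A Groebner basis of the Jacobian ideal J(f) in C{s,t} is {s^2/7 + t^6, s^3, s*t}; counting standard monomials gives mu = 8. Corank 2; j^3 = s^2*t has shape L^2 M (L != M), so D-series; mu = 8 gives D_8. The Hessian of g at 0 is [[0, 0], [0, 0]] with rank 0, so corank 2. A Groebner basis of the Jacobian ideal J(g) in C{s,t} is {t^4, s^2}; counting standard monomials gives mu = 8. Corank 2; j^3 = s^3 is a perfect cube, so E-series; the 5-jet and mu = 8 give E_8. f is D_8 but g is E_8, hence not right-equivalent.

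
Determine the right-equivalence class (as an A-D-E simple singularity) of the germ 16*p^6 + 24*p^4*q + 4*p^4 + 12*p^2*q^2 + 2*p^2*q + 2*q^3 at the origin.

D_{4}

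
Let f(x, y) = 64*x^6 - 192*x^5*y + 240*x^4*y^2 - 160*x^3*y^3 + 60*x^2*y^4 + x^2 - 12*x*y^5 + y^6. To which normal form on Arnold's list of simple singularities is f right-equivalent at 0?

A5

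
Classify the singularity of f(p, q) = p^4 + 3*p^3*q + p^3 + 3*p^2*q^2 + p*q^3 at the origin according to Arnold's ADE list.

The Hessian of f at 0 is [[0, 0], [0, 0]] with rank 0, so corank 2. A Groebner basis of the Jacobian ideal J(f) in C{p,q} is {3*p^2 + q^4 + q^3, p^3, p^2*q - p^2 - q^3/3, 2*p^2 + p*q^2 + 2*q^3/3}; counting standard monomials gives mu = 7. Corank 2; j^3 = p^3 is a perfect cube, so E-series; the 4-jet and mu = 7 give E_7.

E7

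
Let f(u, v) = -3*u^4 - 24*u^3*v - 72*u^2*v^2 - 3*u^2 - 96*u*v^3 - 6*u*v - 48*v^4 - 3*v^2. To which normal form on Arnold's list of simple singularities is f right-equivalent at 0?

The Hessian of f at 0 is [[-6, -6], [-6, -6]] with rank 1, so corank 1. A Groebner basis of the Jacobian ideal J(f) in C{u,v} is {v^3, u + v}; counting standard monomials gives mu = 3. Corank 1: A-series; mu = 3 gives A_3.

A_{3}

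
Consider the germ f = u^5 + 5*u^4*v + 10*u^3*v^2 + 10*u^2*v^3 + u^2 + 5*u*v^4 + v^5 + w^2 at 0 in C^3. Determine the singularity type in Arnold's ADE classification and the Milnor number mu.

Type A_{4}, Milnor number mu = 4.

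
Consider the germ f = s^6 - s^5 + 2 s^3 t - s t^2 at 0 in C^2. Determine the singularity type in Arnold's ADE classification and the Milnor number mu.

The Hessian of f at 0 is [[0, 0], [0, 0]] with rank 0, so corank 2. A Groebner basis of the Jacobian ideal J(f) in C{s,t} is {s^3 - s*t, s^2*t + 6*s*t^2 - t^2, t^3}; counting standard monomials gives mu = 7. Corank 2; j^3 = -s*t^2 has shape L^2 M (L != M), so D-series; mu = 7 gives D_7.

Type D_7, Milnor number mu = 7.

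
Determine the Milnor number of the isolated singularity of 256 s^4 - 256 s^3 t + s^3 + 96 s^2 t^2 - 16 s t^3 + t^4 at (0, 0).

6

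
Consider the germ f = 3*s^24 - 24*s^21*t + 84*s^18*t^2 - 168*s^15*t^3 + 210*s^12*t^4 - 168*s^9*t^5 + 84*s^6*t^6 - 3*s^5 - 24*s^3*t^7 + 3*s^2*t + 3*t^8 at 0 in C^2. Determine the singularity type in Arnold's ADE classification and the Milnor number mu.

Type D_9, Milnor number mu = 9.

The Hessian of f at 0 is [[0, 0], [0, 0]] with rank 0, so corank 2. A Groebner basis of the Jacobian ideal J(f) in C{s,t} is {s^2/8 + t^7, s^3, s*t}; counting standard monomials gives mu = 9. Corank 2; j^3 = 3*s^2*t has shape L^2 M (L != M), so D-series; mu = 9 gives D_9.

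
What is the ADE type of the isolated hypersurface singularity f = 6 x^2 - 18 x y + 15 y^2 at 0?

The Hessian of f at 0 is [[12, -18], [-18, 30]] with rank 2, so corank 0. A Groebner basis of the Jacobian ideal J(f) in C{x,y} is {x, y}; counting standard monomials gives mu = 1. Corank 0: nondegenerate Morse point, so A_1.

A_1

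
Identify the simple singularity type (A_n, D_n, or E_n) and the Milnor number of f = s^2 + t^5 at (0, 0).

Type A_4, Milnor number mu = 4.

The Hessian of f at 0 has rank 1. Corank 1: A-series; mu = 4 gives A_4.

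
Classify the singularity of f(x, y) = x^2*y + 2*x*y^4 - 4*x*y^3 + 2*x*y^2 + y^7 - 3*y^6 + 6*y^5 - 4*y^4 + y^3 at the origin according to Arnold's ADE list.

The Hessian of f at 0 has rank 0. Corank 2; j^3 = y*(x + y)^2 has shape L^2 M (L != M), so D-series; mu = 7 gives D_7.

D_{7}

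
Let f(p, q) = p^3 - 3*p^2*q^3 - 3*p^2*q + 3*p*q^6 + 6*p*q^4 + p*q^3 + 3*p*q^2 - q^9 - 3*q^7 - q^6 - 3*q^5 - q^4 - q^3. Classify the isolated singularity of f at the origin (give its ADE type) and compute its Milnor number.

Type E_{7}, Milnor number mu = 7.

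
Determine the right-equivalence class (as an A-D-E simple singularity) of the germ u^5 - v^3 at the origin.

E_8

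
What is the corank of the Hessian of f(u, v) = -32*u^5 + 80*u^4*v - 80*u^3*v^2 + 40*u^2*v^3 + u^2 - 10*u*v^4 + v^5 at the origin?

1

Hessian at 0 has rank 1.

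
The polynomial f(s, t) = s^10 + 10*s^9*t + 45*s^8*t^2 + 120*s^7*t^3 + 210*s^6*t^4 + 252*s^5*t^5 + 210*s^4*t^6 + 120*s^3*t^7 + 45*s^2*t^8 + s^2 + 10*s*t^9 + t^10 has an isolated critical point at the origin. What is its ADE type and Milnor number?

Type A_{9}, Milnor number mu = 9.

The Hessian of f at 0 is [[2, 0], [0, 0]] with rank 1, so corank 1. A Groebner basis of the Jacobian ideal J(f) in C{s,t} is {t^9, s}; counting standard monomials gives mu = 9. Corank 1: A-series; mu = 9 gives A_9.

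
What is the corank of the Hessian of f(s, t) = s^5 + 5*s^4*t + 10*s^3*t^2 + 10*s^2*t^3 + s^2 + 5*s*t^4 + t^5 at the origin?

1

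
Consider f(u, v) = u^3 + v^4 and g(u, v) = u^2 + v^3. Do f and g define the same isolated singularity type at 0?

No.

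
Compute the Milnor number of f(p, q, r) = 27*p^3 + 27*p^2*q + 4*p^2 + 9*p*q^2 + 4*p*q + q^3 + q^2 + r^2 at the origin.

The Hessian of f at 0 has rank 2. Corank 1: A-series; mu = 2 gives A_2.

2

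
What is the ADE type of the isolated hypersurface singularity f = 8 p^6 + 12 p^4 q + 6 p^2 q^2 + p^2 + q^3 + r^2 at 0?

The Hessian of f at 0 has rank 2. Corank 1: A-series; mu = 2 gives A_2.

A_{2}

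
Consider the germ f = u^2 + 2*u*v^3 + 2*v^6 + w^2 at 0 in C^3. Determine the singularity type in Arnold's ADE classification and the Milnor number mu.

Type A_{5}, Milnor number mu = 5.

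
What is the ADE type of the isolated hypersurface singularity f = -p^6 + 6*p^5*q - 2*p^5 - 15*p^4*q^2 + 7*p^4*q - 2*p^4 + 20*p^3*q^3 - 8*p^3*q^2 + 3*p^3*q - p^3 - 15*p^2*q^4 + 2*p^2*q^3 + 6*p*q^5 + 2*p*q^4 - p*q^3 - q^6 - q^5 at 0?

The Hessian of f at 0 has rank 0. Corank 2; j^3 = -p^3 is a perfect cube, so E-series; the 4-jet and mu = 7 give E_7.

E_{7}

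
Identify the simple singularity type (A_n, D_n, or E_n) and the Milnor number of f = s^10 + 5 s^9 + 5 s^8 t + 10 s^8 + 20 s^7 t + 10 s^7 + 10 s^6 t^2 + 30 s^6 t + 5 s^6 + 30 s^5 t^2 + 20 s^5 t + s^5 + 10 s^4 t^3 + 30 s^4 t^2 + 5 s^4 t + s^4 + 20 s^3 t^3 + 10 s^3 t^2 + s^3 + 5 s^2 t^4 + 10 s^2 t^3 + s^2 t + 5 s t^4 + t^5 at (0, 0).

Type D6, Milnor number mu = 6.

The Hessian of f at 0 is [[0, 0], [0, 0]] with rank 0, so corank 2. A Groebner basis of the Jacobian ideal J(f) in C{s,t} is {-s*t/5 + t^4, s*t^2, s^2 + s*t}; counting standard monomials gives mu = 6. Corank 2; j^3 = s^2*(s + t) has shape L^2 M (L != M), so D-series; mu = 6 gives D_6.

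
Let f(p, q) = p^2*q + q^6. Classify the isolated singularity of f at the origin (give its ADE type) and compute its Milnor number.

The Hessian of f at 0 has rank 0. Corank 2; j^3 = p^2*q has shape L^2 M (L != M), so D-series; mu = 7 gives D_7.

Type D7, Milnor number mu = 7.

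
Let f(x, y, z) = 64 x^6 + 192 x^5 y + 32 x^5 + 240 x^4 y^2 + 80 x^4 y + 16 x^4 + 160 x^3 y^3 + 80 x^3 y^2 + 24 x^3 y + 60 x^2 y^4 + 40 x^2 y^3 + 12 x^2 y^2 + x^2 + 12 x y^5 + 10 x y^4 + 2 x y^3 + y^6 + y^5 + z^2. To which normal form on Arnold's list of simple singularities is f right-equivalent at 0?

A4

The Hessian of f at 0 has rank 2. Corank 1: A-series; mu = 4 gives A_4.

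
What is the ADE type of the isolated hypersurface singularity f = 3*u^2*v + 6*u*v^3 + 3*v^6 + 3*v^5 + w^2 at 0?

D7

The Hessian of f at 0 is [[0, 0, 0], [0, 0, 0], [0, 0, 2]] with rank 1, so corank 2. A Groebner basis of the Jacobian ideal J(f) in C{u,v,w} is {u^3, u^2*v + u^2/6 + u*v^2/6, u*v + v^3, w}; counting standard monomials gives mu = 7. Corank 2; j^3 = 3*u^2*v has shape L^2 M (L != M), so D-series; mu = 7 gives D_7.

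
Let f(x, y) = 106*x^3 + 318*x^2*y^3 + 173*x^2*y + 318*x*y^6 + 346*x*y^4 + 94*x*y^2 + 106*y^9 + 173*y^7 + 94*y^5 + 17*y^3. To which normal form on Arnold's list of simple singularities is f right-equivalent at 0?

D_4

The Hessian of f at 0 has rank 0. Corank 2; j^3 = (2*x + y)*(53*x^2 + 60*x*y + 17*y^2) splits into three distinct lines over C (the quadratic factor has nonzero discriminant), so D_4.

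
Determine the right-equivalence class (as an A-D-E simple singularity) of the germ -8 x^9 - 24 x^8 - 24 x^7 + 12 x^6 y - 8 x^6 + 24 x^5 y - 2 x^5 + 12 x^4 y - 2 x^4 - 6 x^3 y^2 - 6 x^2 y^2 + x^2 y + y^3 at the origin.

D_{4}

The Hessian of f at 0 has rank 0. Corank 2; j^3 = y*(x^2 + y^2) splits into three distinct lines over C (the quadratic factor has nonzero discriminant), so D_4.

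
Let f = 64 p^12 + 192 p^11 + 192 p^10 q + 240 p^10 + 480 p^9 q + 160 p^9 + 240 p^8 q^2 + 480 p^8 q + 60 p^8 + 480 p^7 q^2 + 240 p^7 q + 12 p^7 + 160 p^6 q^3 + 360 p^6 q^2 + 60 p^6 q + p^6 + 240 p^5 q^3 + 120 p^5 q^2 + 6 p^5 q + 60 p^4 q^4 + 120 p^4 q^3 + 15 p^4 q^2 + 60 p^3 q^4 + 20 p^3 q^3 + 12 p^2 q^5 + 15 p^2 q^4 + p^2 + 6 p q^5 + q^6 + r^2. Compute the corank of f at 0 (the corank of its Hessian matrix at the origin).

The Hessian at 0 is [[2, 0, 0], [0, 0, 0], [0, 0, 2]] of rank 2; hence corank 1.

1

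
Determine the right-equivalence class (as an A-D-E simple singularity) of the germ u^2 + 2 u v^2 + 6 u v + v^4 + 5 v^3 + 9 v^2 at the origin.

A2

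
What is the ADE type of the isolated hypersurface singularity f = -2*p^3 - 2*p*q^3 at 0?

E_{7}

The Hessian of f at 0 has rank 0. Corank 2; j^3 = -2*p^3 is a perfect cube, so E-series; the 4-jet and mu = 7 give E_7.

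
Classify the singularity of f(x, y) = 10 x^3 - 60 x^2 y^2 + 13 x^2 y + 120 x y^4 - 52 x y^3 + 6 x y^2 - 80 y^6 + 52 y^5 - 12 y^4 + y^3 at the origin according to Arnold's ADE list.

D_{4}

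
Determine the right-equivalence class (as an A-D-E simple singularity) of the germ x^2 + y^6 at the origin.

A_5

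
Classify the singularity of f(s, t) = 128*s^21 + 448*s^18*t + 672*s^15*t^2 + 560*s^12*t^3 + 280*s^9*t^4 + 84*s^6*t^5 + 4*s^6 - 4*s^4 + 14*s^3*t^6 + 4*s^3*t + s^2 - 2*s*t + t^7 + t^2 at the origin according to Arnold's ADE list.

The Hessian of f at 0 has rank 1. Corank 1: A-series; mu = 6 gives A_6.

A6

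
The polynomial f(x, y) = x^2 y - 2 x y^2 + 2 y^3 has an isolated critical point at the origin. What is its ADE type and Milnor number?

Type D4, Milnor number mu = 4.

The Hessian of f at 0 is [[0, 0], [0, 0]] with rank 0, so corank 2. A Groebner basis of the Jacobian ideal J(f) in C{x,y} is {y^3, x^2 + 2*y^2, x*y - y^2}; counting standard monomials gives mu = 4. Corank 2; j^3 = y*(x^2 - 2*x*y + 2*y^2) splits into three distinct lines over C (the quadratic factor has nonzero discriminant), so D_4.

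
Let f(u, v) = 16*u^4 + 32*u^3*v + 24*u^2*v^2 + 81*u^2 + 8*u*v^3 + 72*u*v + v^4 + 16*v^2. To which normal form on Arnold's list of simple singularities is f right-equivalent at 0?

The Hessian of f at 0 has rank 1. Corank 1: A-series; mu = 3 gives A_3.

A3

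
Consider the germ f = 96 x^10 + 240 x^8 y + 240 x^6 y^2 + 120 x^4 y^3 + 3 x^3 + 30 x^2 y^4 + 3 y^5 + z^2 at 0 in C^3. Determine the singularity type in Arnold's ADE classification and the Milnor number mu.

Type E_{8}, Milnor number mu = 8.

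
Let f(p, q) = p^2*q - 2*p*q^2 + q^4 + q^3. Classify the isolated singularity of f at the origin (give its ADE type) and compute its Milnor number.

The Hessian of f at 0 has rank 0. Corank 2; j^3 = q*(p - q)^2 has shape L^2 M (L != M), so D-series; mu = 5 gives D_5.

Type D_5, Milnor number mu = 5.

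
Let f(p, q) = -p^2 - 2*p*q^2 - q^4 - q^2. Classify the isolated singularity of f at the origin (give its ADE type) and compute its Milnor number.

Type A1, Milnor number mu = 1.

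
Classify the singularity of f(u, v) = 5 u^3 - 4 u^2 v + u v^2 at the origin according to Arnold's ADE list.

D_4

The Hessian of f at 0 is [[0, 0], [0, 0]] with rank 0, so corank 2. A Groebner basis of the Jacobian ideal J(f) in C{u,v} is {v^3, u^2 - v^2, u*v - 2*v^2}; counting standard monomials gives mu = 4. Corank 2; j^3 = u*(5*u^2 - 4*u*v + v^2) splits into three distinct lines over C (the quadratic factor has nonzero discriminant), so D_4.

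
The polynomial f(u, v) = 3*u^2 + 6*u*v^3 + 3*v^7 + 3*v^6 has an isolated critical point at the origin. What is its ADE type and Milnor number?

The Hessian of f at 0 has rank 1. Corank 1: A-series; mu = 6 gives A_6.

Type A6, Milnor number mu = 6.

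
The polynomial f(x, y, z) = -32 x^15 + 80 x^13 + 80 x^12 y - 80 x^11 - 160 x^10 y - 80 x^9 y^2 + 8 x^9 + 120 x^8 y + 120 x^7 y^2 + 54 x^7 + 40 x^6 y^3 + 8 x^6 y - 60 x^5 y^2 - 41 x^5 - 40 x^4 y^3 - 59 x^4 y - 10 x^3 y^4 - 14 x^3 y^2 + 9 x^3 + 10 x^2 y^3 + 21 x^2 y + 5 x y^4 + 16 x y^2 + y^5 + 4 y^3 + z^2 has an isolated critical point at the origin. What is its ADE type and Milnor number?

The Hessian of f at 0 has rank 1. Corank 2; j^3 = (x + y)*(3*x + 2*y)^2 has shape L^2 M (L != M), so D-series; mu = 6 gives D_6.

Type D_{6}, Milnor number mu = 6.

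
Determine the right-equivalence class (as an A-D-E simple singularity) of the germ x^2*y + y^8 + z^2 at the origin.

D_9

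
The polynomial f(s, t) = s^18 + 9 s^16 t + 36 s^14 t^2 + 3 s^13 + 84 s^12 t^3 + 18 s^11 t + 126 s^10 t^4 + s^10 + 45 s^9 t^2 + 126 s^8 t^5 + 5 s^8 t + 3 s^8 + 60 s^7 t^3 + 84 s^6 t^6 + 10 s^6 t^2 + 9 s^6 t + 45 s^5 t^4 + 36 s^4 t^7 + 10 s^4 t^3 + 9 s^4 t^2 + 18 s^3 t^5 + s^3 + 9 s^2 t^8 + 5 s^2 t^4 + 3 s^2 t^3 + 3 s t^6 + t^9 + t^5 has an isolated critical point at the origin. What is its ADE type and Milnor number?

Type E8, Milnor number mu = 8.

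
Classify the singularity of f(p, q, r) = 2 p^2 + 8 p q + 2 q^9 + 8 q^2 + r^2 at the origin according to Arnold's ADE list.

The Hessian of f at 0 has rank 2. Corank 1: A-series; mu = 8 gives A_8.

A_{8}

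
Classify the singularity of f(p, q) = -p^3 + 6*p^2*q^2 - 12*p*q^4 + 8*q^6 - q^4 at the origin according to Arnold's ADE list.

The Hessian of f at 0 is [[0, 0], [0, 0]] with rank 0, so corank 2. A Groebner basis of the Jacobian ideal J(f) in C{p,q} is {p^3, p^2*q, -p^2/4 + p*q^2, q^3}; counting standard monomials gives mu = 6. Corank 2; j^3 = -p^3 is a perfect cube, so E-series; the 4-jet and mu = 6 give E_6.

E_6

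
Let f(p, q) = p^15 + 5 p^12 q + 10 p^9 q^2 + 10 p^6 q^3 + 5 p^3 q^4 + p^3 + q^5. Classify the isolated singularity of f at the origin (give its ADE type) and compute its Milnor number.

The Hessian of f at 0 is [[0, 0], [0, 0]] with rank 0, so corank 2. A Groebner basis of the Jacobian ideal J(f) in C{p,q} is {q^4, p^2}; counting standard monomials gives mu = 8. Corank 2; j^3 = p^3 is a perfect cube, so E-series; the 5-jet and mu = 8 give E_8.

Type E8, Milnor number mu = 8.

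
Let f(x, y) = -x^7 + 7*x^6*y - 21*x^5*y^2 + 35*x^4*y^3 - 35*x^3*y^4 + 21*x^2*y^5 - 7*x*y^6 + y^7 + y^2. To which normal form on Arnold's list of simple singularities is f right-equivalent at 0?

A6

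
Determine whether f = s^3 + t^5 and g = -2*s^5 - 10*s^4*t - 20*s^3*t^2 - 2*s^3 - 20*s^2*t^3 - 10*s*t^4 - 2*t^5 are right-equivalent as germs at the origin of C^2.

Yes.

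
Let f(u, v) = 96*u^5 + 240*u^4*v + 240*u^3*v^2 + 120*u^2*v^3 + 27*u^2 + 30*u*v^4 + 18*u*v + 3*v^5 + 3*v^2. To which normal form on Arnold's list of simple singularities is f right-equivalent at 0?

A4

The Hessian of f at 0 has rank 1. Corank 1: A-series; mu = 4 gives A_4.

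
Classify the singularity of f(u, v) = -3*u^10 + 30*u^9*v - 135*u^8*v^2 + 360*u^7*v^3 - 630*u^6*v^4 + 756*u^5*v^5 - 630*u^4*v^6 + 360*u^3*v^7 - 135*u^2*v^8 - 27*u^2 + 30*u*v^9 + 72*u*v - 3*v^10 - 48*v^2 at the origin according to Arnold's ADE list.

A9

The Hessian of f at 0 is [[-54, 72], [72, -96]] with rank 1, so corank 1. A Groebner basis of the Jacobian ideal J(f) in C{u,v} is {v^9, u - 4*v/3}; counting standard monomials gives mu = 9. Corank 1: A-series; mu = 9 gives A_9.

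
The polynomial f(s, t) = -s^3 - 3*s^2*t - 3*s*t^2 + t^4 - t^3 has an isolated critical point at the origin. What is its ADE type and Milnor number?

Type E6, Milnor number mu = 6.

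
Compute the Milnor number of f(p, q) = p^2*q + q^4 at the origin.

5

The Hessian of f at 0 has rank 0. Corank 2; j^3 = p^2*q has shape L^2 M (L != M), so D-series; mu = 5 gives D_5.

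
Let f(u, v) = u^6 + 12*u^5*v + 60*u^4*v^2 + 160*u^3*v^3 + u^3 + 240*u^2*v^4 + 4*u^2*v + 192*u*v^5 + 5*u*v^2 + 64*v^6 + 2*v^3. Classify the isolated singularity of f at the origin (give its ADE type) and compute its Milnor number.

The Hessian of f at 0 has rank 0. Corank 2; j^3 = (u + v)^2*(u + 2*v) has shape L^2 M (L != M), so D-series; mu = 7 gives D_7.

Type D_7, Milnor number mu = 7.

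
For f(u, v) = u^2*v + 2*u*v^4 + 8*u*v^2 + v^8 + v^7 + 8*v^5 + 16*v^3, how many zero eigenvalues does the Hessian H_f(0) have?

2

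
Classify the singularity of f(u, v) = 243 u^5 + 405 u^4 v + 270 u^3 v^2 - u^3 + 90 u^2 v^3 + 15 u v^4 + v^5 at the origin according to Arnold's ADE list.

E8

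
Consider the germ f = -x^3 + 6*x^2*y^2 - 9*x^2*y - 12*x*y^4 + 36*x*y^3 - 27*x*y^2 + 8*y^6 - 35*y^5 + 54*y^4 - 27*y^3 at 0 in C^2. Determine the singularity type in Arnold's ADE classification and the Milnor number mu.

Type E_8, Milnor number mu = 8.

The Hessian of f at 0 is [[0, 0], [0, 0]] with rank 0, so corank 2. A Groebner basis of the Jacobian ideal J(f) in C{x,y} is {y^4, x^3 + 9*x^2*y + 27*x^2/4 + 81*x*y/2 - 54*y^3 + 243*y^2/4, -x^2/4 + x*y^2 - 3*x*y/2 + 3*y^3 - 9*y^2/4}; counting standard monomials gives mu = 8. Corank 2; j^3 = -(x + 3*y)^3 is a perfect cube, so E-series; the 5-jet and mu = 8 give E_8.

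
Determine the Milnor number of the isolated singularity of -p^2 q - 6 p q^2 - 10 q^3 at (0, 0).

4

The Hessian of f at 0 is [[0, 0], [0, 0]] with rank 0, so corank 2. A Groebner basis of the Jacobian ideal J(f) in C{p,q} is {q^3, p^2 - 6*q^2, p*q + 3*q^2}; counting standard monomials gives mu = 4. Corank 2; j^3 = -q*(p^2 + 6*p*q + 10*q^2) splits into three distinct lines over C (the quadratic factor has nonzero discriminant), so D_4.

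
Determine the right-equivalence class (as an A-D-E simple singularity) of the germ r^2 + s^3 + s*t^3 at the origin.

E_{7}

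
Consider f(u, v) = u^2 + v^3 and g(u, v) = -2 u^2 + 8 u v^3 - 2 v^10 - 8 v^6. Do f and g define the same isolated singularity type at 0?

The Hessian of f at 0 is [[2, 0], [0, 0]] with rank 1, so corank 1. A Groebner basis of the Jacobian ideal J(f) in C{u,v} is {v^2, u}; counting standard monomials gives mu = 2. Corank 1: A-series; mu = 2 gives A_2. The Hessian of g at 0 is [[-4, 0], [0, 0]] with rank 1, so corank 1. A Groebner basis of the Jacobian ideal J(g) in C{u,v} is {u^3, -u/2 + v^3}; counting standard monomials gives mu = 9. Corank 1: A-series; mu = 9 gives A_9. f is A_2 but g is A_9, hence not right-equivalent.

No.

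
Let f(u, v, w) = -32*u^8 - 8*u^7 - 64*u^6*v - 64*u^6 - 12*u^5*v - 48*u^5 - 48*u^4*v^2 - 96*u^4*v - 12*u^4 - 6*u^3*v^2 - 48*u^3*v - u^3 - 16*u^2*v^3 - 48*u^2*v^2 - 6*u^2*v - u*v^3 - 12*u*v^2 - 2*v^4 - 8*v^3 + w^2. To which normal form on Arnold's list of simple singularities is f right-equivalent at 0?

E7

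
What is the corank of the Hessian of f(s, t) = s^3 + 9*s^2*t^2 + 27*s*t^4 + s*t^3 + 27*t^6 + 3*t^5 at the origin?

The Hessian at 0 is [[0, 0], [0, 0]] of rank 0; hence corank 2.

2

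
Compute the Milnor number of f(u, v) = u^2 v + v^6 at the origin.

7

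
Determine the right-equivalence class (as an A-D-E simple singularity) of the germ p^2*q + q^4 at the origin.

The Hessian of f at 0 has rank 0. Corank 2; j^3 = p^2*q has shape L^2 M (L != M), so D-series; mu = 5 gives D_5.

D_{5}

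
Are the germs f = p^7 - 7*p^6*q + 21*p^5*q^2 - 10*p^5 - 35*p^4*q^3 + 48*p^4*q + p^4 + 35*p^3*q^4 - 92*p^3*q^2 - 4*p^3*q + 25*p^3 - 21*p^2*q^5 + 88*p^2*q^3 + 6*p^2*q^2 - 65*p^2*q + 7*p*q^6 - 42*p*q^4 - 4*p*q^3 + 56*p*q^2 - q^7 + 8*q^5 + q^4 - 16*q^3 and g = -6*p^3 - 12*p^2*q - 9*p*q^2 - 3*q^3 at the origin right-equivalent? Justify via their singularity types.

No.

The Hessian of f at 0 is [[0, 0], [0, 0]] with rank 0, so corank 2. A Groebner basis of the Jacobian ideal J(f) in C{p,q} is {p*q^2 - 125*p*q + 100*q^2, -625*p*q/4 + q^3 + 125*q^2, p^2 - 9*p*q/5 + 4*q^2/5}; counting standard monomials gives mu = 5. Corank 2; j^3 = (p - q)*(5*p - 4*q)^2 has shape L^2 M (L != M), so D-series; mu = 5 gives D_5. The Hessian of g at 0 is [[0, 0], [0, 0]] with rank 0, so corank 2. A Groebner basis of the Jacobian ideal J(g) in C{p,q} is {q^3, p^2 - 3*q^2/2, p*q + 3*q^2/2}; counting standard monomials gives mu = 4. Corank 2; j^3 = -3*(p + q)*(2*p^2 + 2*p*q + q^2) splits into three distinct lines over C (the quadratic factor has nonzero discriminant), so D_4. f is D_5 but g is D_4, hence not right-equivalent.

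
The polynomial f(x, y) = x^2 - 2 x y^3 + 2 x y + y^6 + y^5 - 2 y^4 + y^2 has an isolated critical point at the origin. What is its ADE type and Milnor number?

Type A_4, Milnor number mu = 4.

The Hessian of f at 0 is [[2, 2], [2, 2]] with rank 1, so corank 1. A Groebner basis of the Jacobian ideal J(f) in C{x,y} is {-x + y^3 - y, x^2 - y^2, x*y + y^2}; counting standard monomials gives mu = 4. Corank 1: A-series; mu = 4 gives A_4.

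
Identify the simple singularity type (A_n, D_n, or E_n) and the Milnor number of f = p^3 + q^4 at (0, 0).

Type E_{6}, Milnor number mu = 6.

The Hessian of f at 0 is [[0, 0], [0, 0]] with rank 0, so corank 2. A Groebner basis of the Jacobian ideal J(f) in C{p,q} is {q^3, p^2}; counting standard monomials gives mu = 6. Corank 2; j^3 = p^3 is a perfect cube, so E-series; the 4-jet and mu = 6 give E_6.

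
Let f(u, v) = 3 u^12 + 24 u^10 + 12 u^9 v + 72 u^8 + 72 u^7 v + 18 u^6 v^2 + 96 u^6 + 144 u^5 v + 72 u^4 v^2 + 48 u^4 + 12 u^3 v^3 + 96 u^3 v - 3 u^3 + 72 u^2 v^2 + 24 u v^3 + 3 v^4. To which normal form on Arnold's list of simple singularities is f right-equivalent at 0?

E_{6}

The Hessian of f at 0 has rank 0. Corank 2; j^3 = -3*u^3 is a perfect cube, so E-series; the 4-jet and mu = 6 give E_6.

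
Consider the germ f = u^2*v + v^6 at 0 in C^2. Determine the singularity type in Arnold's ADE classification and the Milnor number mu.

The Hessian of f at 0 has rank 0. Corank 2; j^3 = u^2*v has shape L^2 M (L != M), so D-series; mu = 7 gives D_7.

Type D_{7}, Milnor number mu = 7.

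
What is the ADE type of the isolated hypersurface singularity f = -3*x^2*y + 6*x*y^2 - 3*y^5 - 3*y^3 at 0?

D_6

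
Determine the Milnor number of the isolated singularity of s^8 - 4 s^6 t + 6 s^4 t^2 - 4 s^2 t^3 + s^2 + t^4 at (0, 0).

3

The Hessian of f at 0 has rank 1. Corank 1: A-series; mu = 3 gives A_3.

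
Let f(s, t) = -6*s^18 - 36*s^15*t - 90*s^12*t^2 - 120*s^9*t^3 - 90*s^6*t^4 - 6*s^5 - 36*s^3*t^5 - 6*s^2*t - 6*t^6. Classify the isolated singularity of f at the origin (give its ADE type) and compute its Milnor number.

Type D_{7}, Milnor number mu = 7.

The Hessian of f at 0 is [[0, 0], [0, 0]] with rank 0, so corank 2. A Groebner basis of the Jacobian ideal J(f) in C{s,t} is {s^2/6 + t^5, s^3, s*t}; counting standard monomials gives mu = 7. Corank 2; j^3 = -6*s^2*t has shape L^2 M (L != M), so D-series; mu = 7 gives D_7.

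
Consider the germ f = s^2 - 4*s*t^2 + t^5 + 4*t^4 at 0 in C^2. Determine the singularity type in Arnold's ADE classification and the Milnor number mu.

The Hessian of f at 0 has rank 1. Corank 1: A-series; mu = 4 gives A_4.

Type A_4, Milnor number mu = 4.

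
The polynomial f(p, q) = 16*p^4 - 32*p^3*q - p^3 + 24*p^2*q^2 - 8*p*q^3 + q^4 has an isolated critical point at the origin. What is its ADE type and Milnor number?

Type E_6, Milnor number mu = 6.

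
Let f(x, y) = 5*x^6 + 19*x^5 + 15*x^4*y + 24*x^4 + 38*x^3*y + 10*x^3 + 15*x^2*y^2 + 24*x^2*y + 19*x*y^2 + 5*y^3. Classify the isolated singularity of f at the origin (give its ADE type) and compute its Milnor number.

Type D4, Milnor number mu = 4.

The Hessian of f at 0 is [[0, 0], [0, 0]] with rank 0, so corank 2. A Groebner basis of the Jacobian ideal J(f) in C{x,y} is {y^3, x^2 - y^2/6, x*y + y^2/2}; counting standard monomials gives mu = 4. Corank 2; j^3 = (x + y)*(10*x^2 + 14*x*y + 5*y^2) splits into three distinct lines over C (the quadratic factor has nonzero discriminant), so D_4.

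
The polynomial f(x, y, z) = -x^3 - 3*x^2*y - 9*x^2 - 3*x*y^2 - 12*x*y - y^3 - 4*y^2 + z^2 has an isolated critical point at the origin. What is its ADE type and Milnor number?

The Hessian of f at 0 has rank 2. Corank 1: A-series; mu = 2 gives A_2.

Type A2, Milnor number mu = 2.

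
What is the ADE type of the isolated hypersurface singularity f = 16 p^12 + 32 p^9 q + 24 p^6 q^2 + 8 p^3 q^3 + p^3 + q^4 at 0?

E6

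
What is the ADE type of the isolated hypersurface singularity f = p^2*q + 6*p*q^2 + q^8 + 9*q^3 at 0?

The Hessian of f at 0 has rank 0. Corank 2; j^3 = q*(p + 3*q)^2 has shape L^2 M (L != M), so D-series; mu = 9 gives D_9.

D_{9}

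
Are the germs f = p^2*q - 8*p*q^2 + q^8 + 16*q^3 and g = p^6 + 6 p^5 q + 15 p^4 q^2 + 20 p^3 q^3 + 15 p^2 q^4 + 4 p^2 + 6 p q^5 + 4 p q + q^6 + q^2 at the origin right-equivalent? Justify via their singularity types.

No.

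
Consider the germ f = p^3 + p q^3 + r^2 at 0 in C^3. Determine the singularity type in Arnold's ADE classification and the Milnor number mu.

The Hessian of f at 0 is [[0, 0, 0], [0, 0, 0], [0, 0, 2]] with rank 1, so corank 2. A Groebner basis of the Jacobian ideal J(f) in C{p,q,r} is {p^3, p*q^2, 3*p^2 + q^3, r}; counting standard monomials gives mu = 7. Corank 2; j^3 = p^3 is a perfect cube, so E-series; the 4-jet and mu = 7 give E_7.

Type E_{7}, Milnor number mu = 7.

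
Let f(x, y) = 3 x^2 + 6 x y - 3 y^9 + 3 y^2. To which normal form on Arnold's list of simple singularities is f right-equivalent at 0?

A_{8}

The Hessian of f at 0 is [[6, 6], [6, 6]] with rank 1, so corank 1. A Groebner basis of the Jacobian ideal J(f) in C{x,y} is {y^8, x + y}; counting standard monomials gives mu = 8. Corank 1: A-series; mu = 8 gives A_8.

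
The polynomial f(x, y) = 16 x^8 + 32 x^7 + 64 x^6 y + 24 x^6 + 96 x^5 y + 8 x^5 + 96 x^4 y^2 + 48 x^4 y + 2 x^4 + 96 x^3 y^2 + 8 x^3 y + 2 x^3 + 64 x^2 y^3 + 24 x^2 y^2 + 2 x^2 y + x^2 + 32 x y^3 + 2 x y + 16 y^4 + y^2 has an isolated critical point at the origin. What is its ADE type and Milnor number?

Type A3, Milnor number mu = 3.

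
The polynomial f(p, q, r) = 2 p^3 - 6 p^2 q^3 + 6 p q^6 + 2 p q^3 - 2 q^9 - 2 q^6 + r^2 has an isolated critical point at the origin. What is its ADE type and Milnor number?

The Hessian of f at 0 is [[0, 0, 0], [0, 0, 0], [0, 0, 2]] with rank 1, so corank 2. A Groebner basis of the Jacobian ideal J(f) in C{p,q,r} is {p^3, p*q^2, 3*p^2 + q^3, r}; counting standard monomials gives mu = 7. Corank 2; j^3 = 2*p^3 is a perfect cube, so E-series; the 4-jet and mu = 7 give E_7.

Type E_7, Milnor number mu = 7.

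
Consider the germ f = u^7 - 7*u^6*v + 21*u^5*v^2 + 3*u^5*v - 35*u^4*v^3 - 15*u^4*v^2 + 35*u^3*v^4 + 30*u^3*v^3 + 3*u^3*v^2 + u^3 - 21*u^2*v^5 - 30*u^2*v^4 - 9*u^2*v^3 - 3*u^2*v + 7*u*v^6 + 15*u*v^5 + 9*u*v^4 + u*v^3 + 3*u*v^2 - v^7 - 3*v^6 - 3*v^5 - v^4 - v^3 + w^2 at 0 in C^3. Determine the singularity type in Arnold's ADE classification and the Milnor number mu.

Type E_{7}, Milnor number mu = 7.

The Hessian of f at 0 is [[0, 0, 0], [0, 0, 0], [0, 0, 2]] with rank 1, so corank 2. A Groebner basis of the Jacobian ideal J(f) in C{u,v,w} is {u^3 - 3*u^2*v - 6*u^2 + 12*u*v - 6*v^2, 3*u^2 + u*v^2 - 6*u*v + 3*v^2, 3*u^2 - 6*u*v + v^3 + 3*v^2, w}; counting standard monomials gives mu = 7. Corank 2; j^3 = (u - v)^3 is a perfect cube, so E-series; the 4-jet and mu = 7 give E_7.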